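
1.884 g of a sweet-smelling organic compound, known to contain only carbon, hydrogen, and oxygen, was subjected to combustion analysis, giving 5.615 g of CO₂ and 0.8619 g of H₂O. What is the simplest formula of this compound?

mol C = 5.615 g CO₂ ÷ 44.009 g/mol = 0.12759 mol
mol H = 2 × 0.8619 g H₂O ÷ 18.015 g/mol = 0.095687 mol
mass O = 1.884 − (1.5325 + 0.096452) = 0.25509 g → mol O = 0.25509 ÷ 15.999 = 0.015944 mol
Divide by the smallest (0.015944 mol): C 8.002, H 6.001, O 1.000

C8H6O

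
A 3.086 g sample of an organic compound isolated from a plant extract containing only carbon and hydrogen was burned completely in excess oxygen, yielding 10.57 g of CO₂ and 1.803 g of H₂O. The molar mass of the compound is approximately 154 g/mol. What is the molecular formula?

C12H10

mol C = 10.57 g CO₂ ÷ 44.009 g/mol = 0.24018 mol
mol H = 2 × 1.803 g H₂O ÷ 18.015 g/mol = 0.20017 mol
Divide by the smallest (0.20017 mol): C 1.200, H 1.000
Multiplying each by 5 gives whole numbers: C 6.00, H 5.00
Empirical formula: C6H5
Empirical-formula mass = 77.11 g/mol; 154 ÷ 77.11 ≈ 2, so the molecular formula is C12H10.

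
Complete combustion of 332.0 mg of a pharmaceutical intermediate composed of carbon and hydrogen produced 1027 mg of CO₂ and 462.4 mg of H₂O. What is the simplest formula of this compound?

C5H11

mol C = 1.027 g CO₂ ÷ 44.009 g/mol = 0.023336 mol
mol H = 2 × 0.4624 g H₂O ÷ 18.015 g/mol = 0.051335 mol
Divide by the smallest (0.023336 mol): C 1.000, H 2.200
Multiplying each by 5 gives whole numbers: C 5.00, H 11.00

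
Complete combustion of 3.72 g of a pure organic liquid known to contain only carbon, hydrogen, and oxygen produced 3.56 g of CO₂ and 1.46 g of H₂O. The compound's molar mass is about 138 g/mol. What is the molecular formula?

mol C = 3.56 g CO₂ ÷ 44.009 g/mol = 0.08089 mol
mol H = 2 × 1.46 g H₂O ÷ 18.015 g/mol = 0.1621 mol
mass O = 3.72 − (0.9716 + 0.1634) = 2.585 g → mol O = 2.585 ÷ 15.999 = 0.1616 mol
Divide by the smallest (0.08089 mol): C 1.000, H 2.004, O 1.997
Empirical formula: CH2O2
Empirical-formula mass = 46.02 g/mol; 138 ÷ 46.02 ≈ 3, so the molecular formula is C3H6O6.

C3H6O6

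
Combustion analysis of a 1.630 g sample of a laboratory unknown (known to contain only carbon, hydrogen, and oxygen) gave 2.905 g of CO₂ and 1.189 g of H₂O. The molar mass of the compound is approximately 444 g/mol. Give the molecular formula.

mol C = 2.905 g CO₂ ÷ 44.009 g/mol = 0.066009 mol
mol H = 2 × 1.189 g H₂O ÷ 18.015 g/mol = 0.13200 mol
mass O = 1.630 − (0.79284 + 0.13306) = 0.70411 g → mol O = 0.70411 ÷ 15.999 = 0.044009 mol
Divide by the smallest (0.044009 mol): C 1.500, H 2.999, O 1.000
Multiplying each by 2 gives whole numbers: C 3.00, H 6.00, O 2.00
Empirical formula: C3H6O2
Empirical-formula mass = 74.08 g/mol; 444 ÷ 74.08 ≈ 6, so the molecular formula is C18H36O12.

C18H36O12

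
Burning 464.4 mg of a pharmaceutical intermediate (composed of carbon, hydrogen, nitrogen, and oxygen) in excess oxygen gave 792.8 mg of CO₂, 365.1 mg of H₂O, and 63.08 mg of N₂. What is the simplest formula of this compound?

mol C = 0.7928 g CO₂ ÷ 44.009 g/mol = 0.018014 mol
mol H = 2 × 0.3651 g H₂O ÷ 18.015 g/mol = 0.040533 mol
mol N = 2 × 0.06308 g N₂ ÷ 28.014 g/mol = 0.0045035 mol
mass O = 0.4644 − (0.21637 + 0.040857 + 0.063080) = 0.14409 g → mol O = 0.14409 ÷ 15.999 = 0.0090062 mol
Divide by the smallest (0.0045035 mol): C 4.000, H 9.000, N 1.000, O 2.000

C4H9NO2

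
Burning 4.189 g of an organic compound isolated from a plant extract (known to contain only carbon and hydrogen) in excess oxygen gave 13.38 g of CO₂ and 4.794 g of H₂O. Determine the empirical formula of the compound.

mol C = 13.38 g CO₂ ÷ 44.009 g/mol = 0.30403 mol
mol H = 2 × 4.794 g H₂O ÷ 18.015 g/mol = 0.53222 mol
Divide by the smallest (0.30403 mol): C 1.000, H 1.751
Multiplying each by 4 gives whole numbers: C 4.00, H 7.00

C4H7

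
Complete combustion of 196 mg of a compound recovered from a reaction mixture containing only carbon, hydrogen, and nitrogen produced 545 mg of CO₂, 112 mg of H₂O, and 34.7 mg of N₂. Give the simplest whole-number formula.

C5H5N

mol C = 0.545 g CO₂ ÷ 44.009 g/mol = 0.01238 mol
mol H = 2 × 0.112 g H₂O ÷ 18.015 g/mol = 0.01243 mol
mol N = 2 × 0.0347 g N₂ ÷ 28.014 g/mol = 0.002477 mol
Divide by the smallest (0.002477 mol): C 4.999, H 5.019, N 1.000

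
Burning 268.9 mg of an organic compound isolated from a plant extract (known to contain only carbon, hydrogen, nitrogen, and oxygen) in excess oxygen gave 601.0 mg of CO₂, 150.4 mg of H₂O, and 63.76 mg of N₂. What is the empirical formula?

mol C = 0.6010 g CO₂ ÷ 44.009 g/mol = 0.013656 mol
mol H = 2 × 0.1504 g H₂O ÷ 18.015 g/mol = 0.016697 mol
mol N = 2 × 0.06376 g N₂ ÷ 28.014 g/mol = 0.0045520 mol
mass O = 0.2689 − (0.16403 + 0.016831 + 0.063760) = 0.024283 g → mol O = 0.024283 ÷ 15.999 = 0.0015178 mol
Divide by the smallest (0.0015178 mol): C 8.997, H 11.001, N 2.999, O 1.000

C9H11N3O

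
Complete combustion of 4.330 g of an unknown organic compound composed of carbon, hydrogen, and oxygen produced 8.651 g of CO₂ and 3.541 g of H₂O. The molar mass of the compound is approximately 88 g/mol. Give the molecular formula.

C4H8O2

mol C = 8.651 g CO₂ ÷ 44.009 g/mol = 0.19657 mol
mol H = 2 × 3.541 g H₂O ÷ 18.015 g/mol = 0.39312 mol
mass O = 4.330 − (2.3610 + 0.39626) = 1.5727 g → mol O = 1.5727 ÷ 15.999 = 0.098300 mol
Divide by the smallest (0.098300 mol): C 2.000, H 3.999, O 1.000
Empirical formula: C2H4O
Empirical-formula mass = 44.05 g/mol; 88 ÷ 44.05 ≈ 2, so the molecular formula is C4H8O2.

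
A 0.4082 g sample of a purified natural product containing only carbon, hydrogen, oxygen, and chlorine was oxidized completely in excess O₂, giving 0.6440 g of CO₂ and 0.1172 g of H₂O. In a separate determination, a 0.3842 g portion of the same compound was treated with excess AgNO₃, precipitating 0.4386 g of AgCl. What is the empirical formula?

mol C = 0.6440 g CO₂ ÷ 44.009 g/mol = 0.014633 mol
mol H = 2 × 0.1172 g H₂O ÷ 18.015 g/mol = 0.013011 mol
From the AgCl data: mol Cl per gram of compound = (0.4386 ÷ 143.318) ÷ 0.3842 = 0.0079655 mol/g, so in the 0.4082 g combustion sample mol Cl = 0.0032515 mol
mass O = 0.4082 − (0.17576 + 0.013115 + 0.11527) = 0.10406 g → mol O = 0.10406 ÷ 15.999 = 0.0065040 mol
Divide by the smallest (0.0032515 mol): C 4.501, H 4.002, Cl 1.000, O 2.000
Multiplying each by 2 gives whole numbers: C 9.00, H 8.00, Cl 2.00, O 4.00

C9H8Cl2O4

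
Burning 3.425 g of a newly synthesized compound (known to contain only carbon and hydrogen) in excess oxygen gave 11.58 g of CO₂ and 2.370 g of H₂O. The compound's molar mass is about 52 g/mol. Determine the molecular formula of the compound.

mol C = 11.58 g CO₂ ÷ 44.009 g/mol = 0.26313 mol
mol H = 2 × 2.370 g H₂O ÷ 18.015 g/mol = 0.26311 mol
Divide by the smallest (0.26311 mol): C 1.000, H 1.000
Empirical formula: CH
Empirical-formula mass = 13.02 g/mol; 52 ÷ 13.02 ≈ 4, so the molecular formula is C4H4.

C4H4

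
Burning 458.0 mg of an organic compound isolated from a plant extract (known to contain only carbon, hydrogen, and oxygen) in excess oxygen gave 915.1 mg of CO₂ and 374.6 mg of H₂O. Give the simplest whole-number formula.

C2H4O

mol C = 0.9151 g CO₂ ÷ 44.009 g/mol = 0.020793 mol
mol H = 2 × 0.3746 g H₂O ÷ 18.015 g/mol = 0.041588 mol
mass O = 0.4580 − (0.24975 + 0.041920) = 0.16633 g → mol O = 0.16633 ÷ 15.999 = 0.010396 mol
Divide by the smallest (0.010396 mol): C 2.000, H 4.000, O 1.000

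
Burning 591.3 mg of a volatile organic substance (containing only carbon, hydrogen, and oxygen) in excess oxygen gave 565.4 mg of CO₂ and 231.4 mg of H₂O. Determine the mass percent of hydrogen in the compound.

mol C = 0.5654 g CO₂ ÷ 44.009 g/mol = 0.012847 mol
mol H = 2 × 0.2314 g H₂O ÷ 18.015 g/mol = 0.025690 mol
mass O = 0.5913 − (0.15431 + 0.025895) = 0.41109 g → mol O = 0.41109 ÷ 15.999 = 0.025695 mol
mass % H = 0.025895 g ÷ 0.5913 g × 100%

4.38%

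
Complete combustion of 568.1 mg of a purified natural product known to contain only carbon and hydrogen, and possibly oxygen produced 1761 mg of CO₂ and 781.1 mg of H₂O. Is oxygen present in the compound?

mol C = 1.761 g CO₂ ÷ 44.009 g/mol = 0.040015 mol
mol H = 2 × 0.7811 g H₂O ÷ 18.015 g/mol = 0.086717 mol
C and H together account for 0.56803 g — essentially the entire 0.5681 g sample — so the compound contains no oxygen.

no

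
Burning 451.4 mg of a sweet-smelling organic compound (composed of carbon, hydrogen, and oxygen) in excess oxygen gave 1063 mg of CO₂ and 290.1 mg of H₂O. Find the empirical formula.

C3H4O

mol C = 1.063 g CO₂ ÷ 44.009 g/mol = 0.024154 mol
mol H = 2 × 0.2901 g H₂O ÷ 18.015 g/mol = 0.032206 mol
mass O = 0.4514 − (0.29012 + 0.032464) = 0.12882 g → mol O = 0.12882 ÷ 15.999 = 0.0080518 mol
Divide by the smallest (0.0080518 mol): C 3.000, H 4.000, O 1.000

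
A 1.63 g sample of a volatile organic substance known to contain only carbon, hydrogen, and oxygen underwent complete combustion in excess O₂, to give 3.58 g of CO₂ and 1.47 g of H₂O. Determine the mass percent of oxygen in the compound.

mol C = 3.58 g CO₂ ÷ 44.009 g/mol = 0.08135 mol
mol H = 2 × 1.47 g H₂O ÷ 18.015 g/mol = 0.1632 mol
mass O = 1.63 − (0.9771 + 0.1645) = 0.4884 g → mol O = 0.4884 ÷ 15.999 = 0.03053 mol
mass % O = 0.4884 g ÷ 1.63 g × 100%

30.0%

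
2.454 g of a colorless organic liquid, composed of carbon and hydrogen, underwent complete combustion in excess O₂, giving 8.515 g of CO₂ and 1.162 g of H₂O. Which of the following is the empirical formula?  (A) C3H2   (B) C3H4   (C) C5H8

(A) C3H2

mol C = 8.515 g CO₂ ÷ 44.009 g/mol = 0.19348 mol
mol H = 2 × 1.162 g H₂O ÷ 18.015 g/mol = 0.12900 mol
Divide by the smallest (0.12900 mol): C 1.500, H 1.000
Multiplying each by 2 gives whole numbers: C 3.00, H 2.00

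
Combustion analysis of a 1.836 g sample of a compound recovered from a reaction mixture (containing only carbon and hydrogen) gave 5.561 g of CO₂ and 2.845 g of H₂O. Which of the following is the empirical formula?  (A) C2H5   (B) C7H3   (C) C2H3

(A) C2H5

mol C = 5.561 g CO₂ ÷ 44.009 g/mol = 0.12636 mol
mol H = 2 × 2.845 g H₂O ÷ 18.015 g/mol = 0.31585 mol
Divide by the smallest (0.12636 mol): C 1.000, H 2.500
Multiplying each by 2 gives whole numbers: C 2.00, H 5.00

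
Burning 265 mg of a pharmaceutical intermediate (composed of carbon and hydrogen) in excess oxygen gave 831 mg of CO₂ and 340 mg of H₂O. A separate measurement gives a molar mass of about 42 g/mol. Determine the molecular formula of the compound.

C3H6

mol C = 0.831 g CO₂ ÷ 44.009 g/mol = 0.01888 mol
mol H = 2 × 0.340 g H₂O ÷ 18.015 g/mol = 0.03775 mol
Divide by the smallest (0.01888 mol): C 1.000, H 1.999
Empirical formula: CH2
Empirical-formula mass = 14.03 g/mol; 42 ÷ 14.03 ≈ 3, so the molecular formula is C3H6.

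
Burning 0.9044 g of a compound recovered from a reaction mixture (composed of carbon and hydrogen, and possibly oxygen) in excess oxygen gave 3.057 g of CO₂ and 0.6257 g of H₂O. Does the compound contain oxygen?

no

mol C = 3.057 g CO₂ ÷ 44.009 g/mol = 0.069463 mol
mol H = 2 × 0.6257 g H₂O ÷ 18.015 g/mol = 0.069464 mol
C and H together account for 0.90434 g — essentially the entire 0.9044 g sample — so the compound contains no oxygen.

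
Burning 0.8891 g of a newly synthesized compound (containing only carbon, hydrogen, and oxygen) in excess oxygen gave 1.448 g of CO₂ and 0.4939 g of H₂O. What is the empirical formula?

C6H10O5

mol C = 1.448 g CO₂ ÷ 44.009 g/mol = 0.032902 mol
mol H = 2 × 0.4939 g H₂O ÷ 18.015 g/mol = 0.054832 mol
mass O = 0.8891 − (0.39519 + 0.055271) = 0.43864 g → mol O = 0.43864 ÷ 15.999 = 0.027417 mol
Divide by the smallest (0.027417 mol): C 1.200, H 2.000, O 1.000
Multiplying each by 5 gives whole numbers: C 6.00, H 10.00, O 5.00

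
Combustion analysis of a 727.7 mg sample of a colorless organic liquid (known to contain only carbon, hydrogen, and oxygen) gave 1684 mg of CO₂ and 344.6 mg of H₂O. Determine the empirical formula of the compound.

mol C = 1.684 g CO₂ ÷ 44.009 g/mol = 0.038265 mol
mol H = 2 × 0.3446 g H₂O ÷ 18.015 g/mol = 0.038257 mol
mass O = 0.7277 − (0.45960 + 0.038563) = 0.22954 g → mol O = 0.22954 ÷ 15.999 = 0.014347 mol
Divide by the smallest (0.014347 mol): C 2.667, H 2.667, O 1.000
Multiplying each by 3 gives whole numbers: C 8.00, H 8.00, O 3.00

C8H8O3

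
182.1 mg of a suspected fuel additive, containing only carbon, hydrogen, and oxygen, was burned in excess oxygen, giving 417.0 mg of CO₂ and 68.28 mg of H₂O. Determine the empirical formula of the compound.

C5H4O2

mol C = 0.4170 g CO₂ ÷ 44.009 g/mol = 0.0094753 mol
mol H = 2 × 0.06828 g H₂O ÷ 18.015 g/mol = 0.0075803 mol
mass O = 0.1821 − (0.11381 + 0.0076410) = 0.060651 g → mol O = 0.060651 ÷ 15.999 = 0.0037909 mol
Divide by the smallest (0.0037909 mol): C 2.499, H 2.000, O 1.000
Multiplying each by 2 gives whole numbers: C 5.00, H 4.00, O 2.00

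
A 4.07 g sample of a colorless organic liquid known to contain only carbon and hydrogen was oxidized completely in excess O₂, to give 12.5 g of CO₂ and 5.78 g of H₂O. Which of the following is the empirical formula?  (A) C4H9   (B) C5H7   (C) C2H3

(A) C4H9

mol C = 12.5 g CO₂ ÷ 44.009 g/mol = 0.2840 mol
mol H = 2 × 5.78 g H₂O ÷ 18.015 g/mol = 0.6417 mol
Divide by the smallest (0.2840 mol): C 1.000, H 2.259
Multiplying each by 4 gives whole numbers: C 4.00, H 9.04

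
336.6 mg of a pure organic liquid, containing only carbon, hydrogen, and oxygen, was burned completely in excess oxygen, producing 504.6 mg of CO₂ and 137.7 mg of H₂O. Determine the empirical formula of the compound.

mol C = 0.5046 g CO₂ ÷ 44.009 g/mol = 0.011466 mol
mol H = 2 × 0.1377 g H₂O ÷ 18.015 g/mol = 0.015287 mol
mass O = 0.3366 − (0.13772 + 0.015410) = 0.18347 g → mol O = 0.18347 ÷ 15.999 = 0.011468 mol
Divide by the smallest (0.011466 mol): C 1.000, H 1.333, O 1.000
Multiplying each by 3 gives whole numbers: C 3.00, H 4.00, O 3.00

C3H4O3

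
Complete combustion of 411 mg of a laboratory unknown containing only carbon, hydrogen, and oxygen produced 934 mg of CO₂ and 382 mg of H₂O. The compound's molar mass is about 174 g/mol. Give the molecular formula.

mol C = 0.934 g CO₂ ÷ 44.009 g/mol = 0.02122 mol
mol H = 2 × 0.382 g H₂O ÷ 18.015 g/mol = 0.04241 mol
mass O = 0.411 − (0.2549 + 0.04275) = 0.1133 g → mol O = 0.1133 ÷ 15.999 = 0.007084 mol
Divide by the smallest (0.007084 mol): C 2.996, H 5.986, O 1.000
Empirical formula: C3H6O
Empirical-formula mass = 58.08 g/mol; 174 ÷ 58.08 ≈ 3, so the molecular formula is C9H18O3.

C9H18O3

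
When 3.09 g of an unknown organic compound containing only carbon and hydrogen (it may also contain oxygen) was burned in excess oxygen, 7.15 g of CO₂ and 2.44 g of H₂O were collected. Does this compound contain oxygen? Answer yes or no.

yes

mol C = 7.15 g CO₂ ÷ 44.009 g/mol = 0.1625 mol
mol H = 2 × 2.44 g H₂O ÷ 18.015 g/mol = 0.2709 mol
C and H account for only 2.224 g of the 3.09 g sample; the remaining 0.8656 g must be oxygen.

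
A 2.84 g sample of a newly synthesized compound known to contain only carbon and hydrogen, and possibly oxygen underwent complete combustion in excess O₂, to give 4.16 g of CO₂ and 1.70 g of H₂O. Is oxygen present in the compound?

yes

mol C = 4.16 g CO₂ ÷ 44.009 g/mol = 0.09453 mol
mol H = 2 × 1.70 g H₂O ÷ 18.015 g/mol = 0.1887 mol
C and H account for only 1.326 g of the 2.84 g sample; the remaining 1.514 g must be oxygen.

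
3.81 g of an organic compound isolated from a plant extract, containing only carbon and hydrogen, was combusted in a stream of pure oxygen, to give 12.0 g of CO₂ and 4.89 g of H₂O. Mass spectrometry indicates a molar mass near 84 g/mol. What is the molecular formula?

mol C = 12.0 g CO₂ ÷ 44.009 g/mol = 0.2727 mol
mol H = 2 × 4.89 g H₂O ÷ 18.015 g/mol = 0.5429 mol
Divide by the smallest (0.2727 mol): C 1.000, H 1.991
Empirical formula: CH2
Empirical-formula mass = 14.03 g/mol; 84 ÷ 14.03 ≈ 6, so the molecular formula is C6H12.

C6H12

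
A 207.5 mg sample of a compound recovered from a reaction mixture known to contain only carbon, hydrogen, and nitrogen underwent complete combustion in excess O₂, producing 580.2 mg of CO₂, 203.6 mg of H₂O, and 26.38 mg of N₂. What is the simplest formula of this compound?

C7H12N

mol C = 0.5802 g CO₂ ÷ 44.009 g/mol = 0.013184 mol
mol H = 2 × 0.2036 g H₂O ÷ 18.015 g/mol = 0.022603 mol
mol N = 2 × 0.02638 g N₂ ÷ 28.014 g/mol = 0.0018833 mol
Divide by the smallest (0.0018833 mol): C 7.000, H 12.002, N 1.000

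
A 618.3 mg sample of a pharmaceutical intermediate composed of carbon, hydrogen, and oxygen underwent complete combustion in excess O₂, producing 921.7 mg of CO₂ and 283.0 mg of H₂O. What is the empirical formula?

mol C = 0.9217 g CO₂ ÷ 44.009 g/mol = 0.020943 mol
mol H = 2 × 0.2830 g H₂O ÷ 18.015 g/mol = 0.031418 mol
mass O = 0.6183 − (0.25155 + 0.031670) = 0.33508 g → mol O = 0.33508 ÷ 15.999 = 0.020944 mol
Divide by the smallest (0.020943 mol): C 1.000, H 1.500, O 1.000
Multiplying each by 2 gives whole numbers: C 2.00, H 3.00, O 2.00

C2H3O2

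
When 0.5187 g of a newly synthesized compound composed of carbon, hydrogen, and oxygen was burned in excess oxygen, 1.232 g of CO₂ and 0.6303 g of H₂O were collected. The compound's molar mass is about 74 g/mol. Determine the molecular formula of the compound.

mol C = 1.232 g CO₂ ÷ 44.009 g/mol = 0.027994 mol
mol H = 2 × 0.6303 g H₂O ÷ 18.015 g/mol = 0.069975 mol
mass O = 0.5187 − (0.33624 + 0.070535) = 0.11193 g → mol O = 0.11193 ÷ 15.999 = 0.0069958 mol
Divide by the smallest (0.0069958 mol): C 4.002, H 10.002, O 1.000
Empirical formula: C4H10O
Empirical-formula mass = 74.12 g/mol; 74 ÷ 74.12 ≈ 1, so the molecular formula is C4H10O.

C4H10O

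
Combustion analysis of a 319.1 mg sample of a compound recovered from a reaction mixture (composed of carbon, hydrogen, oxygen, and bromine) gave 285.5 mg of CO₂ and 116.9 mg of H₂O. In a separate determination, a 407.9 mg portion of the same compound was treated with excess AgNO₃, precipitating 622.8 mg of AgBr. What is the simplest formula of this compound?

mol C = 0.2855 g CO₂ ÷ 44.009 g/mol = 0.0064873 mol
mol H = 2 × 0.1169 g H₂O ÷ 18.015 g/mol = 0.012978 mol
From the AgBr data: mol Br per gram of compound = (0.6228 ÷ 187.772) ÷ 0.4079 = 0.0081314 mol/g, so in the 0.3191 g combustion sample mol Br = 0.0025947 mol
mass O = 0.3191 − (0.077919 + 0.013082 + 0.20733) = 0.020770 g → mol O = 0.020770 ÷ 15.999 = 0.0012982 mol
Divide by the smallest (0.0012982 mol): C 4.997, H 9.997, Br 1.999, O 1.000

C5H10Br2O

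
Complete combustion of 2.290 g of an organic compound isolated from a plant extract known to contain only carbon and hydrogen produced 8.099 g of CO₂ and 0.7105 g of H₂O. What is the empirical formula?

mol C = 8.099 g CO₂ ÷ 44.009 g/mol = 0.18403 mol
mol H = 2 × 0.7105 g H₂O ÷ 18.015 g/mol = 0.078879 mol
Divide by the smallest (0.078879 mol): C 2.333, H 1.000
Multiplying each by 3 gives whole numbers: C 7.00, H 3.00

C7H3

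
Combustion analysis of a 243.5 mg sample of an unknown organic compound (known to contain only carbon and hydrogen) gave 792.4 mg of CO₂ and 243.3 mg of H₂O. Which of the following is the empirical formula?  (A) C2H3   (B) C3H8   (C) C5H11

(A) C2H3

mol C = 0.7924 g CO₂ ÷ 44.009 g/mol = 0.018005 mol
mol H = 2 × 0.2433 g H₂O ÷ 18.015 g/mol = 0.027011 mol
Divide by the smallest (0.018005 mol): C 1.000, H 1.500
Multiplying each by 2 gives whole numbers: C 2.00, H 3.00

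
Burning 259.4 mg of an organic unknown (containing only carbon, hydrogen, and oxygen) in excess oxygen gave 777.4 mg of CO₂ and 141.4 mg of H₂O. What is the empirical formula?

mol C = 0.7774 g CO₂ ÷ 44.009 g/mol = 0.017665 mol
mol H = 2 × 0.1414 g H₂O ÷ 18.015 g/mol = 0.015698 mol
mass O = 0.2594 − (0.21217 + 0.015824) = 0.031407 g → mol O = 0.031407 ÷ 15.999 = 0.0019631 mol
Divide by the smallest (0.0019631 mol): C 8.998, H 7.997, O 1.000

C9H8O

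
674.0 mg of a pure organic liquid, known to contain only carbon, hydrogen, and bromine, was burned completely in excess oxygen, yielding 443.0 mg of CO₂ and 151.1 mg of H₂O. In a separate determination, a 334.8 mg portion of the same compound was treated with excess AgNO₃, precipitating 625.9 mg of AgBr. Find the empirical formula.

mol C = 0.4430 g CO₂ ÷ 44.009 g/mol = 0.010066 mol
mol H = 2 × 0.1511 g H₂O ÷ 18.015 g/mol = 0.016775 mol
From the AgBr data: mol Br per gram of compound = (0.6259 ÷ 187.772) ÷ 0.3348 = 0.0099561 mol/g, so in the 0.6740 g combustion sample mol Br = 0.0067104 mol
Divide by the smallest (0.0067104 mol): C 1.500, H 2.500, Br 1.000
Multiplying each by 2 gives whole numbers: C 3.00, H 5.00, Br 2.00

C3H5Br2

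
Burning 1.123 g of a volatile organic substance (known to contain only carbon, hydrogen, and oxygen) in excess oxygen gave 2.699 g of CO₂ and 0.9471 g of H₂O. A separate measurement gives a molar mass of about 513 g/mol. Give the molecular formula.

mol C = 2.699 g CO₂ ÷ 44.009 g/mol = 0.061328 mol
mol H = 2 × 0.9471 g H₂O ÷ 18.015 g/mol = 0.10515 mol
mass O = 1.123 − (0.73661 + 0.10599) = 0.28040 g → mol O = 0.28040 ÷ 15.999 = 0.017526 mol
Divide by the smallest (0.017526 mol): C 3.499, H 5.999, O 1.000
Multiplying each by 2 gives whole numbers: C 7.00, H 12.00, O 2.00
Empirical formula: C7H12O2
Empirical-formula mass = 128.17 g/mol; 513 ÷ 128.17 ≈ 4, so the molecular formula is C28H48O8.

C28H48O8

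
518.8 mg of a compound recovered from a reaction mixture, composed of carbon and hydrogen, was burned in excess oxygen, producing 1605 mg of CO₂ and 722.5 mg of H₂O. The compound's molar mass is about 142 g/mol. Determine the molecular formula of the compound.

mol C = 1.605 g CO₂ ÷ 44.009 g/mol = 0.036470 mol
mol H = 2 × 0.7225 g H₂O ÷ 18.015 g/mol = 0.080211 mol
Divide by the smallest (0.036470 mol): C 1.000, H 2.199
Multiplying each by 5 gives whole numbers: C 5.00, H 11.00
Empirical formula: C5H11
Empirical-formula mass = 71.14 g/mol; 142 ÷ 71.14 ≈ 2, so the molecular formula is C10H22.

C10H22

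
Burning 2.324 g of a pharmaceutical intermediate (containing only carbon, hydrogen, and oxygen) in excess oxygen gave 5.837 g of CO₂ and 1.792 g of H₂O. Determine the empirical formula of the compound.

C4H6O

mol C = 5.837 g CO₂ ÷ 44.009 g/mol = 0.13263 mol
mol H = 2 × 1.792 g H₂O ÷ 18.015 g/mol = 0.19895 mol
mass O = 2.324 − (1.5930 + 0.20054) = 0.53042 g → mol O = 0.53042 ÷ 15.999 = 0.033153 mol
Divide by the smallest (0.033153 mol): C 4.001, H 6.001, O 1.000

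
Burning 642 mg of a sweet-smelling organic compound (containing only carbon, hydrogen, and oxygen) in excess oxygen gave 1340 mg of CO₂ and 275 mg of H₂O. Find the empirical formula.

mol C = 1.34 g CO₂ ÷ 44.009 g/mol = 0.03045 mol
mol H = 2 × 0.275 g H₂O ÷ 18.015 g/mol = 0.03053 mol
mass O = 0.642 − (0.3657 + 0.03077) = 0.2455 g → mol O = 0.2455 ÷ 15.999 = 0.01535 mol
Divide by the smallest (0.01535 mol): C 1.984, H 1.990, O 1.000

C2H2O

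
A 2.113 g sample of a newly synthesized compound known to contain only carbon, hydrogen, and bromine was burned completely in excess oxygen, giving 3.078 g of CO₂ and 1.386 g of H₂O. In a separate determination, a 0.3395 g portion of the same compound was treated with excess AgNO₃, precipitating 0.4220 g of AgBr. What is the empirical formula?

mol C = 3.078 g CO₂ ÷ 44.009 g/mol = 0.069940 mol
mol H = 2 × 1.386 g H₂O ÷ 18.015 g/mol = 0.15387 mol
From the AgBr data: mol Br per gram of compound = (0.4220 ÷ 187.772) ÷ 0.3395 = 0.0066198 mol/g, so in the 2.113 g combustion sample mol Br = 0.013988 mol
Divide by the smallest (0.013988 mol): C 5.000, H 11.001, Br 1.000

C5H11Br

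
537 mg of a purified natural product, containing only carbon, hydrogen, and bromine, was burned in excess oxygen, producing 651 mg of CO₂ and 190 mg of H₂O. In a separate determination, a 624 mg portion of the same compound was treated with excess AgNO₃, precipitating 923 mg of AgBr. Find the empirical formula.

C7H10Br2

mol C = 0.651 g CO₂ ÷ 44.009 g/mol = 0.01479 mol
mol H = 2 × 0.190 g H₂O ÷ 18.015 g/mol = 0.02109 mol
From the AgBr data: mol Br per gram of compound = (0.923 ÷ 187.772) ÷ 0.624 = 0.007877 mol/g, so in the 0.537 g combustion sample mol Br = 0.004230 mol
Divide by the smallest (0.004230 mol): C 3.497, H 4.986, Br 1.000
Multiplying each by 2 gives whole numbers: C 6.99, H 9.97, Br 2.00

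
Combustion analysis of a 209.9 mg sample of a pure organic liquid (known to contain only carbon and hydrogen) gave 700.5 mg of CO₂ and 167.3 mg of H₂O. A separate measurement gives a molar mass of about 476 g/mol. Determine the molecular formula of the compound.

mol C = 0.7005 g CO₂ ÷ 44.009 g/mol = 0.015917 mol
mol H = 2 × 0.1673 g H₂O ÷ 18.015 g/mol = 0.018573 mol
Divide by the smallest (0.015917 mol): C 1.000, H 1.167
Multiplying each by 6 gives whole numbers: C 6.00, H 7.00
Empirical formula: C6H7
Empirical-formula mass = 79.12 g/mol; 476 ÷ 79.12 ≈ 6, so the molecular formula is C36H42.

C36H42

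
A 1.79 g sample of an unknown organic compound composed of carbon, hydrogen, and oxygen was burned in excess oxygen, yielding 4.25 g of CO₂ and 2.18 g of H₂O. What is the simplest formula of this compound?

C4H10O

mol C = 4.25 g CO₂ ÷ 44.009 g/mol = 0.09657 mol
mol H = 2 × 2.18 g H₂O ÷ 18.015 g/mol = 0.2420 mol
mass O = 1.79 − (1.160 + 0.2440) = 0.3861 g → mol O = 0.3861 ÷ 15.999 = 0.02413 mol
Divide by the smallest (0.02413 mol): C 4.001, H 10.028, O 1.000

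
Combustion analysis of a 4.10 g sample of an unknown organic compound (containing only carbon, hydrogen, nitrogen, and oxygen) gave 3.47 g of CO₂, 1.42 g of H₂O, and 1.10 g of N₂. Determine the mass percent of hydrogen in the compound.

mol C = 3.47 g CO₂ ÷ 44.009 g/mol = 0.07885 mol
mol H = 2 × 1.42 g H₂O ÷ 18.015 g/mol = 0.1576 mol
mol N = 2 × 1.10 g N₂ ÷ 28.014 g/mol = 0.07853 mol
mass O = 4.10 − (0.9470 + 0.1589 + 1.100) = 1.894 g → mol O = 1.894 ÷ 15.999 = 0.1184 mol
mass % H = 0.1589 g ÷ 4.10 g × 100%

3.9%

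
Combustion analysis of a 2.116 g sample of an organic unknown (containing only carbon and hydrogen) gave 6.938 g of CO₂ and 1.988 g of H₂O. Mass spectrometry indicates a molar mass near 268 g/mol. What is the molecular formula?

C20H28

mol C = 6.938 g CO₂ ÷ 44.009 g/mol = 0.15765 mol
mol H = 2 × 1.988 g H₂O ÷ 18.015 g/mol = 0.22070 mol
Divide by the smallest (0.15765 mol): C 1.000, H 1.400
Multiplying each by 5 gives whole numbers: C 5.00, H 7.00
Empirical formula: C5H7
Empirical-formula mass = 67.11 g/mol; 268 ÷ 67.11 ≈ 4, so the molecular formula is C20H28.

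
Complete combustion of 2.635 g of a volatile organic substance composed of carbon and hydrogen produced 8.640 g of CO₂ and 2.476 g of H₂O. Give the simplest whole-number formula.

mol C = 8.640 g CO₂ ÷ 44.009 g/mol = 0.19632 mol
mol H = 2 × 2.476 g H₂O ÷ 18.015 g/mol = 0.27488 mol
Divide by the smallest (0.19632 mol): C 1.000, H 1.400
Multiplying each by 5 gives whole numbers: C 5.00, H 7.00

C5H7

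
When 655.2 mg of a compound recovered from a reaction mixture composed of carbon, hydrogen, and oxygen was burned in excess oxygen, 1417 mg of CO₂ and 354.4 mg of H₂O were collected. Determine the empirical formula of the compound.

mol C = 1.417 g CO₂ ÷ 44.009 g/mol = 0.032198 mol
mol H = 2 × 0.3544 g H₂O ÷ 18.015 g/mol = 0.039345 mol
mass O = 0.6552 − (0.38673 + 0.039660) = 0.22881 g → mol O = 0.22881 ÷ 15.999 = 0.014302 mol
Divide by the smallest (0.014302 mol): C 2.251, H 2.751, O 1.000
Multiplying each by 4 gives whole numbers: C 9.01, H 11.00, O 4.00

C9H11O4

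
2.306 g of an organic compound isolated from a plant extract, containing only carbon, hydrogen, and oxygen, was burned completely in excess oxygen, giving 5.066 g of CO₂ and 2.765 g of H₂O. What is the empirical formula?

C3H8O

mol C = 5.066 g CO₂ ÷ 44.009 g/mol = 0.11511 mol
mol H = 2 × 2.765 g H₂O ÷ 18.015 g/mol = 0.30697 mol
mass O = 2.306 − (1.3826 + 0.30942) = 0.61396 g → mol O = 0.61396 ÷ 15.999 = 0.038375 mol
Divide by the smallest (0.038375 mol): C 3.000, H 7.999, O 1.000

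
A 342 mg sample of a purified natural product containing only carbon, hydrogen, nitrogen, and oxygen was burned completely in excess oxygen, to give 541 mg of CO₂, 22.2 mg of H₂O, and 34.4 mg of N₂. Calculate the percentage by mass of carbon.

43.2%

mol C = 0.541 g CO₂ ÷ 44.009 g/mol = 0.01229 mol
mol H = 2 × 0.0222 g H₂O ÷ 18.015 g/mol = 0.002465 mol
mol N = 2 × 0.0344 g N₂ ÷ 28.014 g/mol = 0.002456 mol
mass O = 0.342 − (0.1477 + 0.002484 + 0.03440) = 0.1575 g → mol O = 0.1575 ÷ 15.999 = 0.009842 mol
mass % C = 0.1477 g ÷ 0.342 g × 100%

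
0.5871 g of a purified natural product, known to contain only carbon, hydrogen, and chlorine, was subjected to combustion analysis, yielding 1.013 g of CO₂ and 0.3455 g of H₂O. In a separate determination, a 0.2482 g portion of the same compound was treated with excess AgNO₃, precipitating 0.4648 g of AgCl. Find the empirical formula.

C3H5Cl

mol C = 1.013 g CO₂ ÷ 44.009 g/mol = 0.023018 mol
mol H = 2 × 0.3455 g H₂O ÷ 18.015 g/mol = 0.038357 mol
From the AgCl data: mol Cl per gram of compound = (0.4648 ÷ 143.318) ÷ 0.2482 = 0.013067 mol/g, so in the 0.5871 g combustion sample mol Cl = 0.0076714 mol
Divide by the smallest (0.0076714 mol): C 3.000, H 5.000, Cl 1.000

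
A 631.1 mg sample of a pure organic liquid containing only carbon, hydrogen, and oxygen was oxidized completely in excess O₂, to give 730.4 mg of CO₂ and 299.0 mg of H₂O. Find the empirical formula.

mol C = 0.7304 g CO₂ ÷ 44.009 g/mol = 0.016597 mol
mol H = 2 × 0.2990 g H₂O ÷ 18.015 g/mol = 0.033195 mol
mass O = 0.6311 − (0.19934 + 0.033460) = 0.39830 g → mol O = 0.39830 ÷ 15.999 = 0.024895 mol
Divide by the smallest (0.016597 mol): C 1.000, H 2.000, O 1.500
Multiplying each by 2 gives whole numbers: C 2.00, H 4.00, O 3.00

C2H4O3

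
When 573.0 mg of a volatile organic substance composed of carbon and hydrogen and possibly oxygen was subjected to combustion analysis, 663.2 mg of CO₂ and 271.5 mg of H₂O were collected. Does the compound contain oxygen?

yes

mol C = 0.6632 g CO₂ ÷ 44.009 g/mol = 0.015070 mol
mol H = 2 × 0.2715 g H₂O ÷ 18.015 g/mol = 0.030142 mol
C and H account for only 0.21138 g of the 0.5730 g sample; the remaining 0.36162 g must be oxygen.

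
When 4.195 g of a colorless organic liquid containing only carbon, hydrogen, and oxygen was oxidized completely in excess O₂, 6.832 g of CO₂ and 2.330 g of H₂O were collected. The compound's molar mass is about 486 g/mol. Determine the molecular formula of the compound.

C18H30O15

mol C = 6.832 g CO₂ ÷ 44.009 g/mol = 0.15524 mol
mol H = 2 × 2.330 g H₂O ÷ 18.015 g/mol = 0.25867 mol
mass O = 4.195 − (1.8646 + 0.26074) = 2.0697 g → mol O = 2.0697 ÷ 15.999 = 0.12936 mol
Divide by the smallest (0.12936 mol): C 1.200, H 2.000, O 1.000
Multiplying each by 5 gives whole numbers: C 6.00, H 10.00, O 5.00
Empirical formula: C6H10O5
Empirical-formula mass = 162.14 g/mol; 486 ÷ 162.14 ≈ 3, so the molecular formula is C18H30O15.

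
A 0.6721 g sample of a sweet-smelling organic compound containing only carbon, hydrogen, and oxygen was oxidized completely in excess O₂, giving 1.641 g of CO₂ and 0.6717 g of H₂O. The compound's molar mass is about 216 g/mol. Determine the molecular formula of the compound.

mol C = 1.641 g CO₂ ÷ 44.009 g/mol = 0.037288 mol
mol H = 2 × 0.6717 g H₂O ÷ 18.015 g/mol = 0.074571 mol
mass O = 0.6721 − (0.44786 + 0.075168) = 0.14907 g → mol O = 0.14907 ÷ 15.999 = 0.0093173 mol
Divide by the smallest (0.0093173 mol): C 4.002, H 8.003, O 1.000
Empirical formula: C4H8O
Empirical-formula mass = 72.11 g/mol; 216 ÷ 72.11 ≈ 3, so the molecular formula is C12H24O3.

C12H24O3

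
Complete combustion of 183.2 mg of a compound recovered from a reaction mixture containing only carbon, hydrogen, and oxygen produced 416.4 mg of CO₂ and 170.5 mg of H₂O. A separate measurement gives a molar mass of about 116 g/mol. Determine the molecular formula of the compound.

C6H12O2

mol C = 0.4164 g CO₂ ÷ 44.009 g/mol = 0.0094617 mol
mol H = 2 × 0.1705 g H₂O ÷ 18.015 g/mol = 0.018929 mol
mass O = 0.1832 − (0.11364 + 0.019080) = 0.050475 g → mol O = 0.050475 ÷ 15.999 = 0.0031549 mol
Divide by the smallest (0.0031549 mol): C 2.999, H 6.000, O 1.000
Empirical formula: C3H6O
Empirical-formula mass = 58.08 g/mol; 116 ÷ 58.08 ≈ 2, so the molecular formula is C6H12O2.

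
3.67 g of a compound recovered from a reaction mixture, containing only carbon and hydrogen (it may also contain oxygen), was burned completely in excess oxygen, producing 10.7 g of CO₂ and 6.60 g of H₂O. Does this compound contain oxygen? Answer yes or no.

mol C = 10.7 g CO₂ ÷ 44.009 g/mol = 0.2431 mol
mol H = 2 × 6.60 g H₂O ÷ 18.015 g/mol = 0.7327 mol
C and H together account for 3.659 g — essentially the entire 3.67 g sample — so the compound contains no oxygen.

no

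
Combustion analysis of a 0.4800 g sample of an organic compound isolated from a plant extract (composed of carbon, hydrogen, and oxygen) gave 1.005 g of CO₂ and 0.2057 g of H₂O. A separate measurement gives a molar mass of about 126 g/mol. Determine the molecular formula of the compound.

C6H6O3

mol C = 1.005 g CO₂ ÷ 44.009 g/mol = 0.022836 mol
mol H = 2 × 0.2057 g H₂O ÷ 18.015 g/mol = 0.022837 mol
mass O = 0.4800 − (0.27429 + 0.023019) = 0.18269 g → mol O = 0.18269 ÷ 15.999 = 0.011419 mol
Divide by the smallest (0.011419 mol): C 2.000, H 2.000, O 1.000
Empirical formula: C2H2O
Empirical-formula mass = 42.04 g/mol; 126 ÷ 42.04 ≈ 3, so the molecular formula is C6H6O3.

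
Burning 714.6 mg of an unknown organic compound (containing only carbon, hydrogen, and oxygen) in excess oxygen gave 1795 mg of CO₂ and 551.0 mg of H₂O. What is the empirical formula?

C4H6O

mol C = 1.795 g CO₂ ÷ 44.009 g/mol = 0.040787 mol
mol H = 2 × 0.5510 g H₂O ÷ 18.015 g/mol = 0.061171 mol
mass O = 0.7146 − (0.48989 + 0.061661) = 0.16305 g → mol O = 0.16305 ÷ 15.999 = 0.010191 mol
Divide by the smallest (0.010191 mol): C 4.002, H 6.002, O 1.000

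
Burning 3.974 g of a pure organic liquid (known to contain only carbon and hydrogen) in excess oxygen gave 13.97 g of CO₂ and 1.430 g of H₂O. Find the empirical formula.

mol C = 13.97 g CO₂ ÷ 44.009 g/mol = 0.31744 mol
mol H = 2 × 1.430 g H₂O ÷ 18.015 g/mol = 0.15876 mol
Divide by the smallest (0.15876 mol): C 2.000, H 1.000

C2H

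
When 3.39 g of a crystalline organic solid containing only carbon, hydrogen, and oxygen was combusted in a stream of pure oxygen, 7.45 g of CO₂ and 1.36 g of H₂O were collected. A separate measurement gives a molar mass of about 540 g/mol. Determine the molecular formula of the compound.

mol C = 7.45 g CO₂ ÷ 44.009 g/mol = 0.1693 mol
mol H = 2 × 1.36 g H₂O ÷ 18.015 g/mol = 0.1510 mol
mass O = 3.39 − (2.033 + 0.1522) = 1.205 g → mol O = 1.205 ÷ 15.999 = 0.07529 mol
Divide by the smallest (0.07529 mol): C 2.248, H 2.005, O 1.000
Multiplying each by 4 gives whole numbers: C 8.99, H 8.02, O 4.00
Empirical formula: C9H8O4
Empirical-formula mass = 180.16 g/mol; 540 ÷ 180.16 ≈ 3, so the molecular formula is C27H24O12.

C27H24O12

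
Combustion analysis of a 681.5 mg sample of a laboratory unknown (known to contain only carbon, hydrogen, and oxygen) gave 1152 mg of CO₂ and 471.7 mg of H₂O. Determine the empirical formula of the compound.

C4H8O3

mol C = 1.152 g CO₂ ÷ 44.009 g/mol = 0.026176 mol
mol H = 2 × 0.4717 g H₂O ÷ 18.015 g/mol = 0.052367 mol
mass O = 0.6815 − (0.31441 + 0.052786) = 0.31431 g → mol O = 0.31431 ÷ 15.999 = 0.019645 mol
Divide by the smallest (0.019645 mol): C 1.332, H 2.666, O 1.000
Multiplying each by 3 gives whole numbers: C 4.00, H 8.00, O 3.00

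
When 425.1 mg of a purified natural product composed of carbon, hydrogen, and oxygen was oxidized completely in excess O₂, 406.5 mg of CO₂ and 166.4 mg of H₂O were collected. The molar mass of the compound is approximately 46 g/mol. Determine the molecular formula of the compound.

CH2O2

mol C = 0.4065 g CO₂ ÷ 44.009 g/mol = 0.0092367 mol
mol H = 2 × 0.1664 g H₂O ÷ 18.015 g/mol = 0.018473 mol
mass O = 0.4251 − (0.11094 + 0.018621) = 0.29554 g → mol O = 0.29554 ÷ 15.999 = 0.018472 mol
Divide by the smallest (0.0092367 mol): C 1.000, H 2.000, O 2.000
Empirical formula: CH2O2
Empirical-formula mass = 46.02 g/mol; 46 ÷ 46.02 ≈ 1, so the molecular formula is CH2O2.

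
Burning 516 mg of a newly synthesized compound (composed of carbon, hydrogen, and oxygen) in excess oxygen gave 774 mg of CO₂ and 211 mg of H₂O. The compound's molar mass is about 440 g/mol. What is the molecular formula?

C15H20O15

mol C = 0.774 g CO₂ ÷ 44.009 g/mol = 0.01759 mol
mol H = 2 × 0.211 g H₂O ÷ 18.015 g/mol = 0.02342 mol
mass O = 0.516 − (0.2112 + 0.02361) = 0.2811 g → mol O = 0.2811 ÷ 15.999 = 0.01757 mol
Divide by the smallest (0.01757 mol): C 1.001, H 1.333, O 1.000
Multiplying each by 3 gives whole numbers: C 3.00, H 4.00, O 3.00
Empirical formula: C3H4O3
Empirical-formula mass = 88.06 g/mol; 440 ÷ 88.06 ≈ 5, so the molecular formula is C15H20O15.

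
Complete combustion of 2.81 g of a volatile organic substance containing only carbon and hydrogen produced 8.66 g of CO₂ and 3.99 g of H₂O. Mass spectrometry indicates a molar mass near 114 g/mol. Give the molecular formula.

C8H18

mol C = 8.66 g CO₂ ÷ 44.009 g/mol = 0.1968 mol
mol H = 2 × 3.99 g H₂O ÷ 18.015 g/mol = 0.4430 mol
Divide by the smallest (0.1968 mol): C 1.000, H 2.251
Multiplying each by 4 gives whole numbers: C 4.00, H 9.00
Empirical formula: C4H9
Empirical-formula mass = 57.12 g/mol; 114 ÷ 57.12 ≈ 2, so the molecular formula is C8H18.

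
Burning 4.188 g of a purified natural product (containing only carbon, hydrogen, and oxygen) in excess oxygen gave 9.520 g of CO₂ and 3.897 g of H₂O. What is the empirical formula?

mol C = 9.520 g CO₂ ÷ 44.009 g/mol = 0.21632 mol
mol H = 2 × 3.897 g H₂O ÷ 18.015 g/mol = 0.43264 mol
mass O = 4.188 − (2.5982 + 0.43610) = 1.1537 g → mol O = 1.1537 ÷ 15.999 = 0.072110 mol
Divide by the smallest (0.072110 mol): C 3.000, H 6.000, O 1.000

C3H6O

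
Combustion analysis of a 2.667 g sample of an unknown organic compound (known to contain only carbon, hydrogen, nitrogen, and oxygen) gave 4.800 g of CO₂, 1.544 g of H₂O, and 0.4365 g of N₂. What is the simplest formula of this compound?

mol C = 4.800 g CO₂ ÷ 44.009 g/mol = 0.10907 mol
mol H = 2 × 1.544 g H₂O ÷ 18.015 g/mol = 0.17141 mol
mol N = 2 × 0.4365 g N₂ ÷ 28.014 g/mol = 0.031163 mol
mass O = 2.667 − (1.3100 + 0.17278 + 0.43650) = 0.74769 g → mol O = 0.74769 ÷ 15.999 = 0.046734 mol
Divide by the smallest (0.031163 mol): C 3.500, H 5.501, N 1.000, O 1.500
Multiplying each by 2 gives whole numbers: C 7.00, H 11.00, N 2.00, O 3.00

C7H11N2O3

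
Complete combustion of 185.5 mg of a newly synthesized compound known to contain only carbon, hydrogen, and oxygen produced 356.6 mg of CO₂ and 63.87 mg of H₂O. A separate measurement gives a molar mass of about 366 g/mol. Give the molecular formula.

mol C = 0.3566 g CO₂ ÷ 44.009 g/mol = 0.0081029 mol
mol H = 2 × 0.06387 g H₂O ÷ 18.015 g/mol = 0.0070908 mol
mass O = 0.1855 − (0.097324 + 0.0071475) = 0.081029 g → mol O = 0.081029 ÷ 15.999 = 0.0050646 mol
Divide by the smallest (0.0050646 mol): C 1.600, H 1.400, O 1.000
Multiplying each by 5 gives whole numbers: C 8.00, H 7.00, O 5.00
Empirical formula: C8H7O5
Empirical-formula mass = 183.14 g/mol; 366 ÷ 183.14 ≈ 2, so the molecular formula is C16H14O10.

C16H14O10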